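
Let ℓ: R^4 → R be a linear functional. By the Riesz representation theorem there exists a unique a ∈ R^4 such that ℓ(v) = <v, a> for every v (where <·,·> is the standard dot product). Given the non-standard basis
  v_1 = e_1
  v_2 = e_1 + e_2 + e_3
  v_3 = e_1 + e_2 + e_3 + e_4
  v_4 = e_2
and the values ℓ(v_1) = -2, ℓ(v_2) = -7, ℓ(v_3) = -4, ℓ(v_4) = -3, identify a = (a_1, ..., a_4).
a = (-2, -3, -2, 3)

Write a = (a_1, ..., a_4) in the standard basis. For each basis vector v_i, ℓ(v_i) = <v_i, a> is a linear equation in the a_j's. Collect the n equations into a matrix system V a = ℓ, where row i of V is v_i (expressed in the standard basis). Since V is invertible (lower-triangular with 1s on the diagonal, up to permutation), solve by back-substitution:
  V =
[[1, 0, 0, 0],
 [1, 1, 1, 0],
 [1, 1, 1, 1],
 [0, 1, 0, 0]]
  V a = (-2, -7, -4, -3)
Solving gives a = (-2, -3, -2, 3).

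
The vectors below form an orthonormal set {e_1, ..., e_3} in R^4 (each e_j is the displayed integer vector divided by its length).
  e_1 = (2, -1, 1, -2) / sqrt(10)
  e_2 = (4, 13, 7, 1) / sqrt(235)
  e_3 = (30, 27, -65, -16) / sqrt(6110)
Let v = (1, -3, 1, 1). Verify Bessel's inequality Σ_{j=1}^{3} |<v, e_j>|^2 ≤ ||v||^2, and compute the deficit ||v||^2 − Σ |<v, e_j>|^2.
Σ |<v, e_j>|^2 = 491/65; ||v||^2 = 12; deficit = 289/65

Write each e_j = u_j / sqrt(<u_j, u_j>) where u_j is the displayed integer vector. Then <v, e_j> = <v, u_j> / sqrt(<u_j, u_j>), so |<v, e_j>|^2 = <v, u_j>^2 / <u_j, u_j>.
Coefficients: <v, e_1> = 4/sqrt(10), <v, e_2> = -27/sqrt(235), <v, e_3> = -132/sqrt(6110).
Square and sum: Σ |<v, e_j>|^2 = 491/65.
Compute ||v||^2 = v·v = 12.
Deficit = 12 − 491/65 = 289/65 ≥ 0, confirming Bessel's inequality. (The deficit equals ||v − Σ <v,e_j> e_j||^2, the squared distance from v to span{e_j}.)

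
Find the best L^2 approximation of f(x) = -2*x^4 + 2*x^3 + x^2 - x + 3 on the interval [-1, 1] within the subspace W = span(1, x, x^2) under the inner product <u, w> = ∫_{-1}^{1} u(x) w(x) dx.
g(x) = -5*x^2/7 + x/5 + 111/35

The best approximation g ∈ W is the orthogonal projection of f onto W. Writing g = a_0 + a_1 x + a_2 x^2, the coefficients solve the normal equations G · a = b where
  G_{ij} = <φ_i, φ_j> and b_i = <f, φ_i>, with φ_0 = 1, φ_1 = x, φ_2 = x^2.
G =
  [2, 0, 2/3]
  [0, 2/3, 0]
  [2/3, 0, 2/5],
b = (88/15, 2/15, 64/35).
Solving gives a_0 = 111/35, a_1 = 1/5, a_2 = -5/7, so
  g(x) = -5*x^2/7 + x/5 + 111/35.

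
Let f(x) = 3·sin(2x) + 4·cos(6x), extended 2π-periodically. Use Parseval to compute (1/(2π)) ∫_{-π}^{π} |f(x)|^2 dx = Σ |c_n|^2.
Σ |c_n|^2 = 25/2

Expand |f|^2 and use orthogonality of {sin(nx), cos(mx)} on [-π, π]:
  ∫_{-π}^{π} sin(nx)^2 dx = π, ∫ cos(mx)^2 dx = π, and cross terms integrate to 0.
So ∫_{-π}^{π} f(x)^2 dx = 3^2 · π + 4^2 · π = (9 + 16)π.
Divide by 2π: (9 + 16)/2 = 25/2.
By Parseval, this equals Σ |c_n|^2.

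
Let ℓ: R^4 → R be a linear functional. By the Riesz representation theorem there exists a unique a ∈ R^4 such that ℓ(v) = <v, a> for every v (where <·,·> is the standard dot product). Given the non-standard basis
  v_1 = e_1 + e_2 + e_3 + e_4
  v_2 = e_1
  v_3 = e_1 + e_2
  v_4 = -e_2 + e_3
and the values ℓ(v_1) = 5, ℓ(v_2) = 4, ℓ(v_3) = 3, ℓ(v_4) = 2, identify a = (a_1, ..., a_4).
a = (4, -1, 1, 1)

Write a = (a_1, ..., a_4) in the standard basis. For each basis vector v_i, ℓ(v_i) = <v_i, a> is a linear equation in the a_j's. Collect the n equations into a matrix system V a = ℓ, where row i of V is v_i (expressed in the standard basis). Since V is invertible (lower-triangular with 1s on the diagonal, up to permutation), solve by back-substitution:
  V =
[[1, 1, 1, 1],
 [1, 0, 0, 0],
 [1, 1, 0, 0],
 [0, -1, 1, 0]]
  V a = (5, 4, 3, 2)
Solving gives a = (4, -1, 1, 1).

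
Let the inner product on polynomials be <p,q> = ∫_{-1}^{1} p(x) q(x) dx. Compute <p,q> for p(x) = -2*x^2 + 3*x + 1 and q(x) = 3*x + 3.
<p,q> = 8

Expand the product: p(x)·q(x) = -6*x^3 + 3*x^2 + 12*x + 3.
∫_{-1}^{1} of each monomial x^k gives [2/(k+1) if k even, 0 if k odd]. Integrating term-by-term (or equivalently evaluating the antiderivative F(x) = -3*x^4/2 + x^3 + 6*x^2 + 3*x at the endpoints):
  F(1) − F(−1) = 17/2 − (1/2) = 8.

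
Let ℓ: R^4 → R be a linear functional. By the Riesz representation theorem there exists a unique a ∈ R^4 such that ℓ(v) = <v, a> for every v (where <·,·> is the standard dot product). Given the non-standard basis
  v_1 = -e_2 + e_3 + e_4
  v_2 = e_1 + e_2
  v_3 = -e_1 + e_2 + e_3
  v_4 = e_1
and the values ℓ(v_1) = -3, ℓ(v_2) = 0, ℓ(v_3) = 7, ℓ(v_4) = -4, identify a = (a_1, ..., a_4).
a = (-4, 4, -1, 2)

Write a = (a_1, ..., a_4) in the standard basis. For each basis vector v_i, ℓ(v_i) = <v_i, a> is a linear equation in the a_j's. Collect the n equations into a matrix system V a = ℓ, where row i of V is v_i (expressed in the standard basis). Since V is invertible (lower-triangular with 1s on the diagonal, up to permutation), solve by back-substitution:
  V =
[[0, -1, 1, 1],
 [1, 1, 0, 0],
 [-1, 1, 1, 0],
 [1, 0, 0, 0]]
  V a = (-3, 0, 7, -4)
Solving gives a = (-4, 4, -1, 2).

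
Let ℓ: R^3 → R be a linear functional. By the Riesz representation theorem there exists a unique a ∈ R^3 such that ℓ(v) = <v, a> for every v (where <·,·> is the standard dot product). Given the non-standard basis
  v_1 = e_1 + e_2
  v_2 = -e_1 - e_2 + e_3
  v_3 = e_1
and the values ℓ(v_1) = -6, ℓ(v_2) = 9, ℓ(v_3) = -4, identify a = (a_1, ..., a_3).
a = (-4, -2, 3)

Write a = (a_1, ..., a_3) in the standard basis. For each basis vector v_i, ℓ(v_i) = <v_i, a> is a linear equation in the a_j's. Collect the n equations into a matrix system V a = ℓ, where row i of V is v_i (expressed in the standard basis). Since V is invertible (lower-triangular with 1s on the diagonal, up to permutation), solve by back-substitution:
  V =
[[1, 1, 0],
 [-1, -1, 1],
 [1, 0, 0]]
  V a = (-6, 9, -4)
Solving gives a = (-4, -2, 3).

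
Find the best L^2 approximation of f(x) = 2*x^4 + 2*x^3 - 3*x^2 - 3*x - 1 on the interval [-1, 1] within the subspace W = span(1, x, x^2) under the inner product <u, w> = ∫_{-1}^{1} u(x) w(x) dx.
g(x) = -9*x^2/7 - 9*x/5 - 41/35

The best approximation g ∈ W is the orthogonal projection of f onto W. Writing g = a_0 + a_1 x + a_2 x^2, the coefficients solve the normal equations G · a = b where
  G_{ij} = <φ_i, φ_j> and b_i = <f, φ_i>, with φ_0 = 1, φ_1 = x, φ_2 = x^2.
G =
  [2, 0, 2/3]
  [0, 2/3, 0]
  [2/3, 0, 2/5],
b = (-16/5, -6/5, -136/105).
Solving gives a_0 = -41/35, a_1 = -9/5, a_2 = -9/7, so
  g(x) = -9*x^2/7 - 9*x/5 - 41/35.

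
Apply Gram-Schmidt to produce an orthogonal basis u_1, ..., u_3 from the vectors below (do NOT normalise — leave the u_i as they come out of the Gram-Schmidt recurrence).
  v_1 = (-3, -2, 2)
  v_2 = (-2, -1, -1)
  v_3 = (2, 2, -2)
Orthogonal basis:
  u_1 = (-3, -2, 2)
  u_2 = (-16/17, -5/17, -29/17)
  u_3 = (-8/33, 14/33, 2/33)

Apply the Gram-Schmidt recurrence
  u_1 = v_1
  u_i = v_i − Σ_{j<i} ((v_i · u_j) / (u_j · u_j)) · u_j.

Step by step this gives:
  u_1 = (-3, -2, 2)
  u_2 = (-16/17, -5/17, -29/17)
  u_3 = (-8/33, 14/33, 2/33)

Orthogonality check:
  u_2 · u_1 = 0 (should be 0)
  u_3 · u_1 = 0 (should be 0)
  u_3 · u_2 = 0 (should be 0)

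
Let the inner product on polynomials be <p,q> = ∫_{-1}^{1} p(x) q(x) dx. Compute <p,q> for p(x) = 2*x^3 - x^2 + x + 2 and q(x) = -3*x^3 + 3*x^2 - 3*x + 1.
<p,q> = -124/105

Expand the product: p(x)·q(x) = -6*x^6 + 9*x^5 - 12*x^4 + 2*x^3 + 2*x^2 - 5*x + 2.
∫_{-1}^{1} of each monomial x^k gives [2/(k+1) if k even, 0 if k odd]. Integrating term-by-term (or equivalently evaluating the antiderivative F(x) = -6*x^7/7 + 3*x^6/2 - 12*x^5/5 + x^4/2 + 2*x^3/3 - 5*x^2/2 + 2*x at the endpoints):
  F(1) − F(−1) = -229/210 − (19/210) = -124/105.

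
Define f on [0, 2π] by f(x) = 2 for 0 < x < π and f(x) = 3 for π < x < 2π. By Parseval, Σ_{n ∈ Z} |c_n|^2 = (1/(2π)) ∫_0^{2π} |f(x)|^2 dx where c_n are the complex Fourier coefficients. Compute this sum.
Σ |c_n|^2 = 13/2

Parseval equates the L^2 energy of f (normalised by 1/(2π)) with the ℓ^2 sum of its Fourier coefficients: (1/(2π)) ∫_0^{2π} |f|^2 = Σ |c_n|^2.
Compute the left side: (1/(2π)) [∫_0^π 2^2 dx + ∫_π^{2π} 3^2 dx] = (1/(2π)) · (4π + 9π) = (4 + 9)/2 = 13/2.
So Σ_{n ∈ Z} |c_n|^2 = 13/2.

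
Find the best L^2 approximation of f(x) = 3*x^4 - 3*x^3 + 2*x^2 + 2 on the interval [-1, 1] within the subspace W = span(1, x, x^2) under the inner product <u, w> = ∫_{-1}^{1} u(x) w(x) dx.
g(x) = 32*x^2/7 - 9*x/5 + 61/35

The best approximation g ∈ W is the orthogonal projection of f onto W. Writing g = a_0 + a_1 x + a_2 x^2, the coefficients solve the normal equations G · a = b where
  G_{ij} = <φ_i, φ_j> and b_i = <f, φ_i>, with φ_0 = 1, φ_1 = x, φ_2 = x^2.
G =
  [2, 0, 2/3]
  [0, 2/3, 0]
  [2/3, 0, 2/5],
b = (98/15, -6/5, 314/105).
Solving gives a_0 = 61/35, a_1 = -9/5, a_2 = 32/7, so
  g(x) = 32*x^2/7 - 9*x/5 + 61/35.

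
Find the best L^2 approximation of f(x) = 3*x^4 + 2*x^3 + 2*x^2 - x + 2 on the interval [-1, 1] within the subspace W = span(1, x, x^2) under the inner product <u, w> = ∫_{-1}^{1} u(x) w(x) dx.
g(x) = 32*x^2/7 + x/5 + 61/35

The best approximation g ∈ W is the orthogonal projection of f onto W. Writing g = a_0 + a_1 x + a_2 x^2, the coefficients solve the normal equations G · a = b where
  G_{ij} = <φ_i, φ_j> and b_i = <f, φ_i>, with φ_0 = 1, φ_1 = x, φ_2 = x^2.
G =
  [2, 0, 2/3]
  [0, 2/3, 0]
  [2/3, 0, 2/5],
b = (98/15, 2/15, 314/105).
Solving gives a_0 = 61/35, a_1 = 1/5, a_2 = 32/7, so
  g(x) = 32*x^2/7 + x/5 + 61/35.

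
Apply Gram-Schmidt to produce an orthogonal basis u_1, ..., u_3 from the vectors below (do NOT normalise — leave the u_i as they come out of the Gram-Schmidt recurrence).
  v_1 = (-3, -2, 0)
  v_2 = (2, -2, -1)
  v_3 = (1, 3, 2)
Orthogonal basis:
  u_1 = (-3, -2, 0)
  u_2 = (20/13, -30/13, -1)
  u_3 = (26/113, -39/113, 130/113)

Apply the Gram-Schmidt recurrence
  u_1 = v_1
  u_i = v_i − Σ_{j<i} ((v_i · u_j) / (u_j · u_j)) · u_j.

Step by step this gives:
  u_1 = (-3, -2, 0)
  u_2 = (20/13, -30/13, -1)
  u_3 = (26/113, -39/113, 130/113)

Orthogonality check:
  u_2 · u_1 = 0 (should be 0)
  u_3 · u_1 = 0 (should be 0)
  u_3 · u_2 = 0 (should be 0)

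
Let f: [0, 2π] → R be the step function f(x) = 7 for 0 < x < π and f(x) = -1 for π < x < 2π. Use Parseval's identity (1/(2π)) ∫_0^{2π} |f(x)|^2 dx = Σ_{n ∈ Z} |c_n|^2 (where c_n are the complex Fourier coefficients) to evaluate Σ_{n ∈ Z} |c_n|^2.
Σ |c_n|^2 = 25

Parseval equates the L^2 energy of f (normalised by 1/(2π)) with the ℓ^2 sum of its Fourier coefficients: (1/(2π)) ∫_0^{2π} |f|^2 = Σ |c_n|^2.
Compute the left side: (1/(2π)) [∫_0^π 7^2 dx + ∫_π^{2π} (-1)^2 dx] = (1/(2π)) · (49π + 1π) = (49 + 1)/2 = 25.
So Σ_{n ∈ Z} |c_n|^2 = 25.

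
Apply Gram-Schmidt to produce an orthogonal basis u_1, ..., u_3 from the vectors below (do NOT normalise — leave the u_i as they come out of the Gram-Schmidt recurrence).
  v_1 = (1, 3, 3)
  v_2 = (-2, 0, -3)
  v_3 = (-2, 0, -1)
Orthogonal basis:
  u_1 = (1, 3, 3)
  u_2 = (-27/19, 33/19, -24/19)
  u_3 = (-6/7, -2/7, 4/7)

Apply the Gram-Schmidt recurrence
  u_1 = v_1
  u_i = v_i − Σ_{j<i} ((v_i · u_j) / (u_j · u_j)) · u_j.

Step by step this gives:
  u_1 = (1, 3, 3)
  u_2 = (-27/19, 33/19, -24/19)
  u_3 = (-6/7, -2/7, 4/7)

Orthogonality check:
  u_2 · u_1 = 0 (should be 0)
  u_3 · u_1 = 0 (should be 0)
  u_3 · u_2 = 0 (should be 0)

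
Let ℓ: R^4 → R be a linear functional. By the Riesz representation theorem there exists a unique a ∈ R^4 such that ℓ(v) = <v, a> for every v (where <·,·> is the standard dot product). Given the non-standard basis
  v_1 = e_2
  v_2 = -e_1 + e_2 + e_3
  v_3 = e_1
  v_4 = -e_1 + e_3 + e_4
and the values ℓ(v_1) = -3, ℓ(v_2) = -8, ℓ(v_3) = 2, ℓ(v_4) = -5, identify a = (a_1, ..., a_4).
a = (2, -3, -3, 0)

Write a = (a_1, ..., a_4) in the standard basis. For each basis vector v_i, ℓ(v_i) = <v_i, a> is a linear equation in the a_j's. Collect the n equations into a matrix system V a = ℓ, where row i of V is v_i (expressed in the standard basis). Since V is invertible (lower-triangular with 1s on the diagonal, up to permutation), solve by back-substitution:
  V =
[[0, 1, 0, 0],
 [-1, 1, 1, 0],
 [1, 0, 0, 0],
 [-1, 0, 1, 1]]
  V a = (-3, -8, 2, -5)
Solving gives a = (2, -3, -3, 0).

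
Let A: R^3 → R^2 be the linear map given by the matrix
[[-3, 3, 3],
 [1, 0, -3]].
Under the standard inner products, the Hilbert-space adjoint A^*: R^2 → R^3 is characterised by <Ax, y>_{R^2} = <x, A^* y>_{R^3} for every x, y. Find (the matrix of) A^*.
A^* = A^T =
[[-3, 1],
 [3, 0],
 [3, -3]]

For real matrices with standard dot products, the defining identity <Ax, y> = <x, A^* y> gives (Ax)^T y = x^T (A^*) y, i.e. x^T A^T y = x^T (A^*) y. Since this holds for all x, y, we must have A^* = A^T. Therefore
A^* =
[[-3, 1],
 [3, 0],
 [3, -3]].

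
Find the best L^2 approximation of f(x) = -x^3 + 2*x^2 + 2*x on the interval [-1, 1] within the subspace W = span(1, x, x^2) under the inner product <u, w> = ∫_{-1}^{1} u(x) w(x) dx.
g(x) = 2*x^2 + 7*x/5

The best approximation g ∈ W is the orthogonal projection of f onto W. Writing g = a_0 + a_1 x + a_2 x^2, the coefficients solve the normal equations G · a = b where
  G_{ij} = <φ_i, φ_j> and b_i = <f, φ_i>, with φ_0 = 1, φ_1 = x, φ_2 = x^2.
G =
  [2, 0, 2/3]
  [0, 2/3, 0]
  [2/3, 0, 2/5],
b = (4/3, 14/15, 4/5).
Solving gives a_0 = 0, a_1 = 7/5, a_2 = 2, so
  g(x) = 2*x^2 + 7*x/5.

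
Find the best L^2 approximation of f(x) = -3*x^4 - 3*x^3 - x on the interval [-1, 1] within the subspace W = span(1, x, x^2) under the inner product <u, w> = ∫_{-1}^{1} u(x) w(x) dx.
g(x) = -18*x^2/7 - 14*x/5 + 9/35

The best approximation g ∈ W is the orthogonal projection of f onto W. Writing g = a_0 + a_1 x + a_2 x^2, the coefficients solve the normal equations G · a = b where
  G_{ij} = <φ_i, φ_j> and b_i = <f, φ_i>, with φ_0 = 1, φ_1 = x, φ_2 = x^2.
G =
  [2, 0, 2/3]
  [0, 2/3, 0]
  [2/3, 0, 2/5],
b = (-6/5, -28/15, -6/7).
Solving gives a_0 = 9/35, a_1 = -14/5, a_2 = -18/7, so
  g(x) = -18*x^2/7 - 14*x/5 + 9/35.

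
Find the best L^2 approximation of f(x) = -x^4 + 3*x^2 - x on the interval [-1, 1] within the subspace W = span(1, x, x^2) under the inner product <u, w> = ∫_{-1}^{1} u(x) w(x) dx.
g(x) = 15*x^2/7 - x + 3/35

The best approximation g ∈ W is the orthogonal projection of f onto W. Writing g = a_0 + a_1 x + a_2 x^2, the coefficients solve the normal equations G · a = b where
  G_{ij} = <φ_i, φ_j> and b_i = <f, φ_i>, with φ_0 = 1, φ_1 = x, φ_2 = x^2.
G =
  [2, 0, 2/3]
  [0, 2/3, 0]
  [2/3, 0, 2/5],
b = (8/5, -2/3, 32/35).
Solving gives a_0 = 3/35, a_1 = -1, a_2 = 15/7, so
  g(x) = 15*x^2/7 - x + 3/35.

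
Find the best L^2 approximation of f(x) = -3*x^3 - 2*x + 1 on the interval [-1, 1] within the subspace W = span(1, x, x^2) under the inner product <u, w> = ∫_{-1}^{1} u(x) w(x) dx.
g(x) = 1 - 19*x/5

The best approximation g ∈ W is the orthogonal projection of f onto W. Writing g = a_0 + a_1 x + a_2 x^2, the coefficients solve the normal equations G · a = b where
  G_{ij} = <φ_i, φ_j> and b_i = <f, φ_i>, with φ_0 = 1, φ_1 = x, φ_2 = x^2.
G =
  [2, 0, 2/3]
  [0, 2/3, 0]
  [2/3, 0, 2/5],
b = (2, -38/15, 2/3).
Solving gives a_0 = 1, a_1 = -19/5, a_2 = 0, so
  g(x) = 1 - 19*x/5.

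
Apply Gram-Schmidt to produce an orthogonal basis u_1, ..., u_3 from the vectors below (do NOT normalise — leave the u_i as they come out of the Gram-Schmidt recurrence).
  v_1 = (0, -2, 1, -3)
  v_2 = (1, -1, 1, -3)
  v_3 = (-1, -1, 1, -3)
Orthogonal basis:
  u_1 = (0, -2, 1, -3)
  u_2 = (1, 5/7, 1/7, -3/7)
  u_3 = (-5/6, 5/6, 1/6, -1/2)

Apply the Gram-Schmidt recurrence
  u_1 = v_1
  u_i = v_i − Σ_{j<i} ((v_i · u_j) / (u_j · u_j)) · u_j.

Step by step this gives:
  u_1 = (0, -2, 1, -3)
  u_2 = (1, 5/7, 1/7, -3/7)
  u_3 = (-5/6, 5/6, 1/6, -1/2)

Orthogonality check:
  u_2 · u_1 = 0 (should be 0)
  u_3 · u_1 = 0 (should be 0)
  u_3 · u_2 = 0 (should be 0)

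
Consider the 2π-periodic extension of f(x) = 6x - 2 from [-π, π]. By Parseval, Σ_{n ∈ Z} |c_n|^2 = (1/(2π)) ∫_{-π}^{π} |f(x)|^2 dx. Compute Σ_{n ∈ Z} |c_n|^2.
Σ |c_n|^2 = 12π^2 + 4

Expand and integrate term by term over [-π, π]:
  ∫ (6x)^2 dx = 36·(2π^3/3); ∫ 2·6·(-2)·x dx = 0 (odd integrand); ∫ (-2)^2 dx = 4·2π.
So (1/(2π)) ∫_{-π}^{π} (6x - 2)^2 dx = 36π^2/3 + 4 = 12π^2 + 4.
Parseval ⇒ Σ |c_n|^2 = 12π^2 + 4.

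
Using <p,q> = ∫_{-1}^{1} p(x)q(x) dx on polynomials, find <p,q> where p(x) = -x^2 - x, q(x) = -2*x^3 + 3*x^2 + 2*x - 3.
<p,q> = 4/15

Expand the product: p(x)·q(x) = 2*x^5 - x^4 - 5*x^3 + x^2 + 3*x.
∫_{-1}^{1} of each monomial x^k gives [2/(k+1) if k even, 0 if k odd]. Integrating term-by-term (or equivalently evaluating the antiderivative F(x) = x^6/3 - x^5/5 - 5*x^4/4 + x^3/3 + 3*x^2/2 at the endpoints):
  F(1) − F(−1) = 43/60 − (9/20) = 4/15.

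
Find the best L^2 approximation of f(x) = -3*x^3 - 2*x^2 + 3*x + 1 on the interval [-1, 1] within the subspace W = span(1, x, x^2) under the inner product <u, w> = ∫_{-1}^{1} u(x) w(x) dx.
g(x) = -2*x^2 + 6*x/5 + 1

The best approximation g ∈ W is the orthogonal projection of f onto W. Writing g = a_0 + a_1 x + a_2 x^2, the coefficients solve the normal equations G · a = b where
  G_{ij} = <φ_i, φ_j> and b_i = <f, φ_i>, with φ_0 = 1, φ_1 = x, φ_2 = x^2.
G =
  [2, 0, 2/3]
  [0, 2/3, 0]
  [2/3, 0, 2/5],
b = (2/3, 4/5, -2/15).
Solving gives a_0 = 1, a_1 = 6/5, a_2 = -2, so
  g(x) = -2*x^2 + 6*x/5 + 1.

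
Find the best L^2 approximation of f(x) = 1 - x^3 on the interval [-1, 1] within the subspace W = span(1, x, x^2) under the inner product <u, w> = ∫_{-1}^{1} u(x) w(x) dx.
g(x) = 1 - 3*x/5

The best approximation g ∈ W is the orthogonal projection of f onto W. Writing g = a_0 + a_1 x + a_2 x^2, the coefficients solve the normal equations G · a = b where
  G_{ij} = <φ_i, φ_j> and b_i = <f, φ_i>, with φ_0 = 1, φ_1 = x, φ_2 = x^2.
G =
  [2, 0, 2/3]
  [0, 2/3, 0]
  [2/3, 0, 2/5],
b = (2, -2/5, 2/3).
Solving gives a_0 = 1, a_1 = -3/5, a_2 = 0, so
  g(x) = 1 - 3*x/5.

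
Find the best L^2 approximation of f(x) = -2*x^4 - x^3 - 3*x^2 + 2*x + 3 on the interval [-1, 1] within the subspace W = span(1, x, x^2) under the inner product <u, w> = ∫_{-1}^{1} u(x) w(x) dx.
g(x) = -33*x^2/7 + 7*x/5 + 111/35

The best approximation g ∈ W is the orthogonal projection of f onto W. Writing g = a_0 + a_1 x + a_2 x^2, the coefficients solve the normal equations G · a = b where
  G_{ij} = <φ_i, φ_j> and b_i = <f, φ_i>, with φ_0 = 1, φ_1 = x, φ_2 = x^2.
G =
  [2, 0, 2/3]
  [0, 2/3, 0]
  [2/3, 0, 2/5],
b = (16/5, 14/15, 8/35).
Solving gives a_0 = 111/35, a_1 = 7/5, a_2 = -33/7, so
  g(x) = -33*x^2/7 + 7*x/5 + 111/35.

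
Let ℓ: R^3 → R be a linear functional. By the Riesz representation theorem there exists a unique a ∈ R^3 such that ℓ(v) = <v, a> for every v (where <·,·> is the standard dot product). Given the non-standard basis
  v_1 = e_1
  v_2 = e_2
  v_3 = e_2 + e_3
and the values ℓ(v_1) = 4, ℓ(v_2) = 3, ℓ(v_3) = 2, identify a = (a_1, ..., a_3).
a = (4, 3, -1)

Write a = (a_1, ..., a_3) in the standard basis. For each basis vector v_i, ℓ(v_i) = <v_i, a> is a linear equation in the a_j's. Collect the n equations into a matrix system V a = ℓ, where row i of V is v_i (expressed in the standard basis). Since V is invertible (lower-triangular with 1s on the diagonal, up to permutation), solve by back-substitution:
  V =
[[1, 0, 0],
 [0, 1, 0],
 [0, 1, 1]]
  V a = (4, 3, 2)
Solving gives a = (4, 3, -1).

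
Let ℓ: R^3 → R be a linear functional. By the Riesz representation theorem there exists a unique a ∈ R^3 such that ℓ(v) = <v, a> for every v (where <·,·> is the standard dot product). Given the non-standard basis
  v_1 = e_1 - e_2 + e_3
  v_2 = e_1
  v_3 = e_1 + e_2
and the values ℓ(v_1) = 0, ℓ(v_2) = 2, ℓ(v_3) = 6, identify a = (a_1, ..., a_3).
a = (2, 4, 2)

Write a = (a_1, ..., a_3) in the standard basis. For each basis vector v_i, ℓ(v_i) = <v_i, a> is a linear equation in the a_j's. Collect the n equations into a matrix system V a = ℓ, where row i of V is v_i (expressed in the standard basis). Since V is invertible (lower-triangular with 1s on the diagonal, up to permutation), solve by back-substitution:
  V =
[[1, -1, 1],
 [1, 0, 0],
 [1, 1, 0]]
  V a = (0, 2, 6)
Solving gives a = (2, 4, 2).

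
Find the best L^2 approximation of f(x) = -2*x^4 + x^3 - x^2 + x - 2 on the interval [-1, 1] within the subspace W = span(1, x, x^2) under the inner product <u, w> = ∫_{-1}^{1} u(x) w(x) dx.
g(x) = -19*x^2/7 + 8*x/5 - 64/35

The best approximation g ∈ W is the orthogonal projection of f onto W. Writing g = a_0 + a_1 x + a_2 x^2, the coefficients solve the normal equations G · a = b where
  G_{ij} = <φ_i, φ_j> and b_i = <f, φ_i>, with φ_0 = 1, φ_1 = x, φ_2 = x^2.
G =
  [2, 0, 2/3]
  [0, 2/3, 0]
  [2/3, 0, 2/5],
b = (-82/15, 16/15, -242/105).
Solving gives a_0 = -64/35, a_1 = 8/5, a_2 = -19/7, so
  g(x) = -19*x^2/7 + 8*x/5 - 64/35.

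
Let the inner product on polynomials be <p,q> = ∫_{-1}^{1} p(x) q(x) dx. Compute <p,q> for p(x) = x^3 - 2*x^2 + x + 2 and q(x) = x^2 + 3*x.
<p,q> = 56/15

Expand the product: p(x)·q(x) = x^5 + x^4 - 5*x^3 + 5*x^2 + 6*x.
∫_{-1}^{1} of each monomial x^k gives [2/(k+1) if k even, 0 if k odd]. Integrating term-by-term (or equivalently evaluating the antiderivative F(x) = x^6/6 + x^5/5 - 5*x^4/4 + 5*x^3/3 + 3*x^2 at the endpoints):
  F(1) − F(−1) = 227/60 − (1/20) = 56/15.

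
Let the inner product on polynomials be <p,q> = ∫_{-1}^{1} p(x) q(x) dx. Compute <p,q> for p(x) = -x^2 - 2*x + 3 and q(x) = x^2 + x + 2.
<p,q> = 164/15

Expand the product: p(x)·q(x) = -x^4 - 3*x^3 - x^2 - x + 6.
∫_{-1}^{1} of each monomial x^k gives [2/(k+1) if k even, 0 if k odd]. Integrating term-by-term (or equivalently evaluating the antiderivative F(x) = -x^5/5 - 3*x^4/4 - x^3/3 - x^2/2 + 6*x at the endpoints):
  F(1) − F(−1) = 253/60 − (-403/60) = 164/15.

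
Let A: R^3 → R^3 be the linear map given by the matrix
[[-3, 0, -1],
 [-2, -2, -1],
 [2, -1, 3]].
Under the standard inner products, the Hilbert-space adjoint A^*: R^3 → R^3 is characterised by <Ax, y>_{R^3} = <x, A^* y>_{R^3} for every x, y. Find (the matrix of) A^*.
A^* = A^T =
[[-3, -2, 2],
 [0, -2, -1],
 [-1, -1, 3]]

For real matrices with standard dot products, the defining identity <Ax, y> = <x, A^* y> gives (Ax)^T y = x^T (A^*) y, i.e. x^T A^T y = x^T (A^*) y. Since this holds for all x, y, we must have A^* = A^T. Therefore
A^* =
[[-3, -2, 2],
 [0, -2, -1],
 [-1, -1, 3]].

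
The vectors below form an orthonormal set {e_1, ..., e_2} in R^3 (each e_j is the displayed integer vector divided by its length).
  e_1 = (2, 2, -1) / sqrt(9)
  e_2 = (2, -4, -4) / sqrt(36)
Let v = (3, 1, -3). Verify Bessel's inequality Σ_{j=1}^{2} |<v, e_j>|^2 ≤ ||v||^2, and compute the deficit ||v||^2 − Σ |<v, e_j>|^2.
Σ |<v, e_j>|^2 = 170/9; ||v||^2 = 19; deficit = 1/9

Write each e_j = u_j / sqrt(<u_j, u_j>) where u_j is the displayed integer vector. Then <v, e_j> = <v, u_j> / sqrt(<u_j, u_j>), so |<v, e_j>|^2 = <v, u_j>^2 / <u_j, u_j>.
Coefficients: <v, e_1> = 11/sqrt(9), <v, e_2> = 14/sqrt(36).
Square and sum: Σ |<v, e_j>|^2 = 170/9.
Compute ||v||^2 = v·v = 19.
Deficit = 19 − 170/9 = 1/9 ≥ 0, confirming Bessel's inequality. (The deficit equals ||v − Σ <v,e_j> e_j||^2, the squared distance from v to span{e_j}.)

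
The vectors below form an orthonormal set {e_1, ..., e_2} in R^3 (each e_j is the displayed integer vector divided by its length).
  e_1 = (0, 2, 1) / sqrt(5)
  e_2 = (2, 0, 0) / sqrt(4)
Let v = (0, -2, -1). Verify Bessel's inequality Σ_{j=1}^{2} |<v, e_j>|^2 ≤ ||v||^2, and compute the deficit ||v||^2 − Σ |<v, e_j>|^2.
Σ |<v, e_j>|^2 = 5; ||v||^2 = 5; deficit = 0

Write each e_j = u_j / sqrt(<u_j, u_j>) where u_j is the displayed integer vector. Then <v, e_j> = <v, u_j> / sqrt(<u_j, u_j>), so |<v, e_j>|^2 = <v, u_j>^2 / <u_j, u_j>.
Coefficients: <v, e_1> = -5/sqrt(5), <v, e_2> = 0/sqrt(4).
Square and sum: Σ |<v, e_j>|^2 = 5.
Compute ||v||^2 = v·v = 5.
Deficit = 5 − 5 = 0 ≥ 0, confirming Bessel's inequality. (The deficit equals ||v − Σ <v,e_j> e_j||^2, the squared distance from v to span{e_j}.)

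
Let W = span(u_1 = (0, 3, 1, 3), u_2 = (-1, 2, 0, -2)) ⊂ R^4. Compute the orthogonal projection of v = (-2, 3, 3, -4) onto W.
proj_W(v) = (-16/9, 32/9, 0, -32/9)

Set up U = [u_1 | ... | u_2] ∈ R^(4×2). The projector onto W = col(U) is P = U (U^T U)^(-1) U^T.
Compute U^T U =
  [19, 0]
  [0, 9],
and U^T v = (0, 16).
Solve U^T U · c = U^T v for the coefficients: c = (0, 16/9). The projection is proj_W(v) = U c.
Check: (v - proj_W(v)) · u_1 = 0  (should be 0).
Check: (v - proj_W(v)) · u_2 = 0  (should be 0).
Result: proj_W(v) = (-16/9, 32/9, 0, -32/9).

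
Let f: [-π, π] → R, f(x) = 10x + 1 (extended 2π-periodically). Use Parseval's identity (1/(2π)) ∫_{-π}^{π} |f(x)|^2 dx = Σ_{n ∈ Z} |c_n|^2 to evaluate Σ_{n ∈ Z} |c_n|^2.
Σ |c_n|^2 = 100π^2/3 + 1

Expand and integrate term by term over [-π, π]:
  ∫ (10x)^2 dx = 100·(2π^3/3); ∫ 2·10·(1)·x dx = 0 (odd integrand); ∫ 1^2 dx = 1·2π.
So (1/(2π)) ∫_{-π}^{π} (10x + 1)^2 dx = 100π^2/3 + 1 = 100π^2/3 + 1.
Parseval ⇒ Σ |c_n|^2 = 100π^2/3 + 1.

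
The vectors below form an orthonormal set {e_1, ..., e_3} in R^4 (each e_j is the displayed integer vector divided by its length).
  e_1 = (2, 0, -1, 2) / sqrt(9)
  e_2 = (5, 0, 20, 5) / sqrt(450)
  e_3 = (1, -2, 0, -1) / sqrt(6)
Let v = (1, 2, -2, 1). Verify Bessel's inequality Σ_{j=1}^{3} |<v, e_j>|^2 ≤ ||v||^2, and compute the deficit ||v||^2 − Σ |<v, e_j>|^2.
Σ |<v, e_j>|^2 = 26/3; ||v||^2 = 10; deficit = 4/3

Write each e_j = u_j / sqrt(<u_j, u_j>) where u_j is the displayed integer vector. Then <v, e_j> = <v, u_j> / sqrt(<u_j, u_j>), so |<v, e_j>|^2 = <v, u_j>^2 / <u_j, u_j>.
Coefficients: <v, e_1> = 6/sqrt(9), <v, e_2> = -30/sqrt(450), <v, e_3> = -4/sqrt(6).
Square and sum: Σ |<v, e_j>|^2 = 26/3.
Compute ||v||^2 = v·v = 10.
Deficit = 10 − 26/3 = 4/3 ≥ 0, confirming Bessel's inequality. (The deficit equals ||v − Σ <v,e_j> e_j||^2, the squared distance from v to span{e_j}.)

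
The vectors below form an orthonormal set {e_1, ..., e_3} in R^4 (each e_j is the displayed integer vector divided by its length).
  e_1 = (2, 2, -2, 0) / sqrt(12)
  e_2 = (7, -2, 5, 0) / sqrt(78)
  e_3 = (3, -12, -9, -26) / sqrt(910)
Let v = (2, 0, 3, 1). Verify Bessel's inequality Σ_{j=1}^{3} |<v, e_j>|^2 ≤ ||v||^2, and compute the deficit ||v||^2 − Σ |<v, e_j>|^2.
Σ |<v, e_j>|^2 = 474/35; ||v||^2 = 14; deficit = 16/35

Write each e_j = u_j / sqrt(<u_j, u_j>) where u_j is the displayed integer vector. Then <v, e_j> = <v, u_j> / sqrt(<u_j, u_j>), so |<v, e_j>|^2 = <v, u_j>^2 / <u_j, u_j>.
Coefficients: <v, e_1> = -2/sqrt(12), <v, e_2> = 29/sqrt(78), <v, e_3> = -47/sqrt(910).
Square and sum: Σ |<v, e_j>|^2 = 474/35.
Compute ||v||^2 = v·v = 14.
Deficit = 14 − 474/35 = 16/35 ≥ 0, confirming Bessel's inequality. (The deficit equals ||v − Σ <v,e_j> e_j||^2, the squared distance from v to span{e_j}.)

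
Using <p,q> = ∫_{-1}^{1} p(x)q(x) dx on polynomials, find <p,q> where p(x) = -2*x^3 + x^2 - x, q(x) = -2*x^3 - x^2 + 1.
<p,q> = 232/105

Expand the product: p(x)·q(x) = 4*x^6 + x^4 - x^3 + x^2 - x.
∫_{-1}^{1} of each monomial x^k gives [2/(k+1) if k even, 0 if k odd]. Integrating term-by-term (or equivalently evaluating the antiderivative F(x) = 4*x^7/7 + x^5/5 - x^4/4 + x^3/3 - x^2/2 at the endpoints):
  F(1) − F(−1) = 149/420 − (-779/420) = 232/105.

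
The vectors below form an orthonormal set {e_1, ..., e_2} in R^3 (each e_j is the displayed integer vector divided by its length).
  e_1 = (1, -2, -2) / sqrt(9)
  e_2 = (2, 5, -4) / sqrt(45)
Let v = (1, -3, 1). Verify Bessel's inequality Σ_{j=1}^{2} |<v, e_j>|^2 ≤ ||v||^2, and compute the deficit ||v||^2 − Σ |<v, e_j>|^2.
Σ |<v, e_j>|^2 = 46/5; ||v||^2 = 11; deficit = 9/5

Write each e_j = u_j / sqrt(<u_j, u_j>) where u_j is the displayed integer vector. Then <v, e_j> = <v, u_j> / sqrt(<u_j, u_j>), so |<v, e_j>|^2 = <v, u_j>^2 / <u_j, u_j>.
Coefficients: <v, e_1> = 5/sqrt(9), <v, e_2> = -17/sqrt(45).
Square and sum: Σ |<v, e_j>|^2 = 46/5.
Compute ||v||^2 = v·v = 11.
Deficit = 11 − 46/5 = 9/5 ≥ 0, confirming Bessel's inequality. (The deficit equals ||v − Σ <v,e_j> e_j||^2, the squared distance from v to span{e_j}.)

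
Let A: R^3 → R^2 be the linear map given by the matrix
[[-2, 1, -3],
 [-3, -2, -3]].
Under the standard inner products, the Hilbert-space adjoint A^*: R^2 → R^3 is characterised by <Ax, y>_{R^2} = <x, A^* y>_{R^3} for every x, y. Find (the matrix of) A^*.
A^* = A^T =
[[-2, -3],
 [1, -2],
 [-3, -3]]

For real matrices with standard dot products, the defining identity <Ax, y> = <x, A^* y> gives (Ax)^T y = x^T (A^*) y, i.e. x^T A^T y = x^T (A^*) y. Since this holds for all x, y, we must have A^* = A^T. Therefore
A^* =
[[-2, -3],
 [1, -2],
 [-3, -3]].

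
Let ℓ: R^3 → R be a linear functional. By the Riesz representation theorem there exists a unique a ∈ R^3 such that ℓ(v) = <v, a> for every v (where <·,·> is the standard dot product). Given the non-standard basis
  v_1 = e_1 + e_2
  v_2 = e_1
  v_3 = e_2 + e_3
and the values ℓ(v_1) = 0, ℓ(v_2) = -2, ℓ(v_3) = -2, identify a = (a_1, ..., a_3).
a = (-2, 2, -4)

Write a = (a_1, ..., a_3) in the standard basis. For each basis vector v_i, ℓ(v_i) = <v_i, a> is a linear equation in the a_j's. Collect the n equations into a matrix system V a = ℓ, where row i of V is v_i (expressed in the standard basis). Since V is invertible (lower-triangular with 1s on the diagonal, up to permutation), solve by back-substitution:
  V =
[[1, 1, 0],
 [1, 0, 0],
 [0, 1, 1]]
  V a = (0, -2, -2)
Solving gives a = (-2, 2, -4).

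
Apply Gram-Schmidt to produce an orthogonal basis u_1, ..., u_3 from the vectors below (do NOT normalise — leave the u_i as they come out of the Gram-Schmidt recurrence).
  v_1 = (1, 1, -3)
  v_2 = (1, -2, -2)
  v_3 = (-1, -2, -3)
Orthogonal basis:
  u_1 = (1, 1, -3)
  u_2 = (6/11, -27/11, -7/11)
  u_3 = (-76/37, -19/74, -57/74)

Apply the Gram-Schmidt recurrence
  u_1 = v_1
  u_i = v_i − Σ_{j<i} ((v_i · u_j) / (u_j · u_j)) · u_j.

Step by step this gives:
  u_1 = (1, 1, -3)
  u_2 = (6/11, -27/11, -7/11)
  u_3 = (-76/37, -19/74, -57/74)

Orthogonality check:
  u_2 · u_1 = 0 (should be 0)
  u_3 · u_1 = 0 (should be 0)
  u_3 · u_2 = 0 (should be 0)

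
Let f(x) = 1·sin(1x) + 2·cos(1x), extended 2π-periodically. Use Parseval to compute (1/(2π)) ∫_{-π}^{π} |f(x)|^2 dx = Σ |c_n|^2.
Σ |c_n|^2 = 5/2

Expand |f|^2 and use orthogonality of {sin(nx), cos(mx)} on [-π, π]:
  ∫_{-π}^{π} sin(nx)^2 dx = π, ∫ cos(mx)^2 dx = π, and cross terms integrate to 0.
So ∫_{-π}^{π} f(x)^2 dx = 1^2 · π + 2^2 · π = (1 + 4)π.
Divide by 2π: (1 + 4)/2 = 5/2.
By Parseval, this equals Σ |c_n|^2.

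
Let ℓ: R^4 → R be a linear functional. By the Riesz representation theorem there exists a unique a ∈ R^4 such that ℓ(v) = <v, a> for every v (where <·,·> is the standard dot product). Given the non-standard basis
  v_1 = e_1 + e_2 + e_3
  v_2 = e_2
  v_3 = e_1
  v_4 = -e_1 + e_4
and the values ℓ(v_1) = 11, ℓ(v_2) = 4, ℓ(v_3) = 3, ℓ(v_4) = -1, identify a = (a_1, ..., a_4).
a = (3, 4, 4, 2)

Write a = (a_1, ..., a_4) in the standard basis. For each basis vector v_i, ℓ(v_i) = <v_i, a> is a linear equation in the a_j's. Collect the n equations into a matrix system V a = ℓ, where row i of V is v_i (expressed in the standard basis). Since V is invertible (lower-triangular with 1s on the diagonal, up to permutation), solve by back-substitution:
  V =
[[1, 1, 1, 0],
 [0, 1, 0, 0],
 [1, 0, 0, 0],
 [-1, 0, 0, 1]]
  V a = (11, 4, 3, -1)
Solving gives a = (3, 4, 4, 2).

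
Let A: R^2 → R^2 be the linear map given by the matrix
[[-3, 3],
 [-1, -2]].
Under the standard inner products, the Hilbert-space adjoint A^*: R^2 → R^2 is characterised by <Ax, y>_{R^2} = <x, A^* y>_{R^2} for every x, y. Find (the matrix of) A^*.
A^* = A^T =
[[-3, -1],
 [3, -2]]

For real matrices with standard dot products, the defining identity <Ax, y> = <x, A^* y> gives (Ax)^T y = x^T (A^*) y, i.e. x^T A^T y = x^T (A^*) y. Since this holds for all x, y, we must have A^* = A^T. Therefore
A^* =
[[-3, -1],
 [3, -2]].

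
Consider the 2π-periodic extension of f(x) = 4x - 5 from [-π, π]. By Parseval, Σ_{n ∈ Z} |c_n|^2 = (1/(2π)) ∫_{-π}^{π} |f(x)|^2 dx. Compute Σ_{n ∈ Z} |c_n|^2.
Σ |c_n|^2 = 16π^2/3 + 25

Expand and integrate term by term over [-π, π]:
  ∫ (4x)^2 dx = 16·(2π^3/3); ∫ 2·4·(-5)·x dx = 0 (odd integrand); ∫ (-5)^2 dx = 25·2π.
So (1/(2π)) ∫_{-π}^{π} (4x - 5)^2 dx = 16π^2/3 + 25 = 16π^2/3 + 25.
Parseval ⇒ Σ |c_n|^2 = 16π^2/3 + 25.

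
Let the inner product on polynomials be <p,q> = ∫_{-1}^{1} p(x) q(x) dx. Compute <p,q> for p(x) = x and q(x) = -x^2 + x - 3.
<p,q> = 2/3

Expand the product: p(x)·q(x) = -x^3 + x^2 - 3*x.
∫_{-1}^{1} of each monomial x^k gives [2/(k+1) if k even, 0 if k odd]. Integrating term-by-term (or equivalently evaluating the antiderivative F(x) = -x^4/4 + x^3/3 - 3*x^2/2 at the endpoints):
  F(1) − F(−1) = -17/12 − (-25/12) = 2/3.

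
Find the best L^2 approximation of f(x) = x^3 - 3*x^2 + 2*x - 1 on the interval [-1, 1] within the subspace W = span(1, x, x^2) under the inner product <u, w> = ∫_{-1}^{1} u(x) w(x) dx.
g(x) = -3*x^2 + 13*x/5 - 1

The best approximation g ∈ W is the orthogonal projection of f onto W. Writing g = a_0 + a_1 x + a_2 x^2, the coefficients solve the normal equations G · a = b where
  G_{ij} = <φ_i, φ_j> and b_i = <f, φ_i>, with φ_0 = 1, φ_1 = x, φ_2 = x^2.
G =
  [2, 0, 2/3]
  [0, 2/3, 0]
  [2/3, 0, 2/5],
b = (-4, 26/15, -28/15).
Solving gives a_0 = -1, a_1 = 13/5, a_2 = -3, so
  g(x) = -3*x^2 + 13*x/5 - 1.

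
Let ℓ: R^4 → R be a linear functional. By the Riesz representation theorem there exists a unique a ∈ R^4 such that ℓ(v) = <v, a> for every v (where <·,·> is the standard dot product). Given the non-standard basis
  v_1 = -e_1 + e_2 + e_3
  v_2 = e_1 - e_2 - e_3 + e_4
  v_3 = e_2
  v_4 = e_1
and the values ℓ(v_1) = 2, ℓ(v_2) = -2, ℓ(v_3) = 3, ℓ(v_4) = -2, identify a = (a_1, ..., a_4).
a = (-2, 3, -3, 0)

Write a = (a_1, ..., a_4) in the standard basis. For each basis vector v_i, ℓ(v_i) = <v_i, a> is a linear equation in the a_j's. Collect the n equations into a matrix system V a = ℓ, where row i of V is v_i (expressed in the standard basis). Since V is invertible (lower-triangular with 1s on the diagonal, up to permutation), solve by back-substitution:
  V =
[[-1, 1, 1, 0],
 [1, -1, -1, 1],
 [0, 1, 0, 0],
 [1, 0, 0, 0]]
  V a = (2, -2, 3, -2)
Solving gives a = (-2, 3, -3, 0).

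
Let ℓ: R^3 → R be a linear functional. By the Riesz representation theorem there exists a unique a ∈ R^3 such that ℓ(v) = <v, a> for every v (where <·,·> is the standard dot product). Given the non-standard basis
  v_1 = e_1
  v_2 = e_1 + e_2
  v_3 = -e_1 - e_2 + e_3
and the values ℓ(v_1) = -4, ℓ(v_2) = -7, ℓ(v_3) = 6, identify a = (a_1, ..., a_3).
a = (-4, -3, -1)

Write a = (a_1, ..., a_3) in the standard basis. For each basis vector v_i, ℓ(v_i) = <v_i, a> is a linear equation in the a_j's. Collect the n equations into a matrix system V a = ℓ, where row i of V is v_i (expressed in the standard basis). Since V is invertible (lower-triangular with 1s on the diagonal, up to permutation), solve by back-substitution:
  V =
[[1, 0, 0],
 [1, 1, 0],
 [-1, -1, 1]]
  V a = (-4, -7, 6)
Solving gives a = (-4, -3, -1).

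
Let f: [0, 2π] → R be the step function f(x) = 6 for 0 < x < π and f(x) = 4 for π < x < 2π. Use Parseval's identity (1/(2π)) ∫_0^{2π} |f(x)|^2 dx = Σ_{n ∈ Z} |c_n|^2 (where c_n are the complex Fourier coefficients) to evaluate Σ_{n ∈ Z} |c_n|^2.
Σ |c_n|^2 = 26

Parseval equates the L^2 energy of f (normalised by 1/(2π)) with the ℓ^2 sum of its Fourier coefficients: (1/(2π)) ∫_0^{2π} |f|^2 = Σ |c_n|^2.
Compute the left side: (1/(2π)) [∫_0^π 6^2 dx + ∫_π^{2π} 4^2 dx] = (1/(2π)) · (36π + 16π) = (36 + 16)/2 = 26.
So Σ_{n ∈ Z} |c_n|^2 = 26.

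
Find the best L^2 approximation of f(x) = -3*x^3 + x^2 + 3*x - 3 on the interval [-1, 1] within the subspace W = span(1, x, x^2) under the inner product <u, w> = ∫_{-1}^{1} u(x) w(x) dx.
g(x) = x^2 + 6*x/5 - 3

The best approximation g ∈ W is the orthogonal projection of f onto W. Writing g = a_0 + a_1 x + a_2 x^2, the coefficients solve the normal equations G · a = b where
  G_{ij} = <φ_i, φ_j> and b_i = <f, φ_i>, with φ_0 = 1, φ_1 = x, φ_2 = x^2.
G =
  [2, 0, 2/3]
  [0, 2/3, 0]
  [2/3, 0, 2/5],
b = (-16/3, 4/5, -8/5).
Solving gives a_0 = -3, a_1 = 6/5, a_2 = 1, so
  g(x) = x^2 + 6*x/5 - 3.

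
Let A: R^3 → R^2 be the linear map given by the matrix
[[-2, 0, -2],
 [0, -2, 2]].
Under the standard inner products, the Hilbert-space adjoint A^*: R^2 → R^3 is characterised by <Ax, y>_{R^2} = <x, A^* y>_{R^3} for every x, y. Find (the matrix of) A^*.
A^* = A^T =
[[-2, 0],
 [0, -2],
 [-2, 2]]

For real matrices with standard dot products, the defining identity <Ax, y> = <x, A^* y> gives (Ax)^T y = x^T (A^*) y, i.e. x^T A^T y = x^T (A^*) y. Since this holds for all x, y, we must have A^* = A^T. Therefore
A^* =
[[-2, 0],
 [0, -2],
 [-2, 2]].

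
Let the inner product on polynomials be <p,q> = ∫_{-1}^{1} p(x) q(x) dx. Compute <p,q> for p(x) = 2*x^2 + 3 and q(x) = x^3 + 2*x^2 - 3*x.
<p,q> = 28/5

Expand the product: p(x)·q(x) = 2*x^5 + 4*x^4 - 3*x^3 + 6*x^2 - 9*x.
∫_{-1}^{1} of each monomial x^k gives [2/(k+1) if k even, 0 if k odd]. Integrating term-by-term (or equivalently evaluating the antiderivative F(x) = x^6/3 + 4*x^5/5 - 3*x^4/4 + 2*x^3 - 9*x^2/2 at the endpoints):
  F(1) − F(−1) = -127/60 − (-463/60) = 28/5.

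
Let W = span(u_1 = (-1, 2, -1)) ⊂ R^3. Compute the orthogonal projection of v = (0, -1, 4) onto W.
proj_W(v) = (1, -2, 1)

Set up U = [u_1 | ... | u_1] ∈ R^(3×1). The projector onto W = col(U) is P = U (U^T U)^(-1) U^T.
Compute U^T U =
  [6],
and U^T v = (-6).
Solve U^T U · c = U^T v for the coefficients: c = (-1). The projection is proj_W(v) = U c.
Check: (v - proj_W(v)) · u_1 = 0  (should be 0).
Result: proj_W(v) = (1, -2, 1).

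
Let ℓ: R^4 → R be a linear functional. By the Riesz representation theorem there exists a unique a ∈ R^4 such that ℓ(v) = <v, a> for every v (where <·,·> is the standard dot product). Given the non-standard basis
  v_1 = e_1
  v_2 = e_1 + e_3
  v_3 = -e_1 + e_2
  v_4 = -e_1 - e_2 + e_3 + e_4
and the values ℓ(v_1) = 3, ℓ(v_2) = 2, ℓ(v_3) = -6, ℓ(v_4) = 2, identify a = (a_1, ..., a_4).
a = (3, -3, -1, 3)

Write a = (a_1, ..., a_4) in the standard basis. For each basis vector v_i, ℓ(v_i) = <v_i, a> is a linear equation in the a_j's. Collect the n equations into a matrix system V a = ℓ, where row i of V is v_i (expressed in the standard basis). Since V is invertible (lower-triangular with 1s on the diagonal, up to permutation), solve by back-substitution:
  V =
[[1, 0, 0, 0],
 [1, 0, 1, 0],
 [-1, 1, 0, 0],
 [-1, -1, 1, 1]]
  V a = (3, 2, -6, 2)
Solving gives a = (3, -3, -1, 3).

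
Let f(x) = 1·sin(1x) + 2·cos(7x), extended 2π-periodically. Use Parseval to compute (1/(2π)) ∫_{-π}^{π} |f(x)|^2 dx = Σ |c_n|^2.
Σ |c_n|^2 = 5/2

Expand |f|^2 and use orthogonality of {sin(nx), cos(mx)} on [-π, π]:
  ∫_{-π}^{π} sin(nx)^2 dx = π, ∫ cos(mx)^2 dx = π, and cross terms integrate to 0.
So ∫_{-π}^{π} f(x)^2 dx = 1^2 · π + 2^2 · π = (1 + 4)π.
Divide by 2π: (1 + 4)/2 = 5/2.
By Parseval, this equals Σ |c_n|^2.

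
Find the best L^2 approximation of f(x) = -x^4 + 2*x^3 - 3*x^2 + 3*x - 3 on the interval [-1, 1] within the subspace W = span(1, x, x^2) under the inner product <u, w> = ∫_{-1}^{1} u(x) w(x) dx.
g(x) = -27*x^2/7 + 21*x/5 - 102/35

The best approximation g ∈ W is the orthogonal projection of f onto W. Writing g = a_0 + a_1 x + a_2 x^2, the coefficients solve the normal equations G · a = b where
  G_{ij} = <φ_i, φ_j> and b_i = <f, φ_i>, with φ_0 = 1, φ_1 = x, φ_2 = x^2.
G =
  [2, 0, 2/3]
  [0, 2/3, 0]
  [2/3, 0, 2/5],
b = (-42/5, 14/5, -122/35).
Solving gives a_0 = -102/35, a_1 = 21/5, a_2 = -27/7, so
  g(x) = -27*x^2/7 + 21*x/5 - 102/35.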